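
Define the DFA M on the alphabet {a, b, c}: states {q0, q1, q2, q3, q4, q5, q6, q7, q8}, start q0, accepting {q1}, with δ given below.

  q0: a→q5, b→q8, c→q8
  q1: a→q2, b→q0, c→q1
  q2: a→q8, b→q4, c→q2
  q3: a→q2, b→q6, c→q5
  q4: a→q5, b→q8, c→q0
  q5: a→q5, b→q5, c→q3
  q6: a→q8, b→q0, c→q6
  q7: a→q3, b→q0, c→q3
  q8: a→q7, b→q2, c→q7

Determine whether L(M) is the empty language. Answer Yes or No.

Yes

The states reachable from the start state are {q0, q2, q3, q4, q5, q6, q7, q8}.
None of the accepting states {q1} is reachable, so no string is accepted and L(M) = ∅.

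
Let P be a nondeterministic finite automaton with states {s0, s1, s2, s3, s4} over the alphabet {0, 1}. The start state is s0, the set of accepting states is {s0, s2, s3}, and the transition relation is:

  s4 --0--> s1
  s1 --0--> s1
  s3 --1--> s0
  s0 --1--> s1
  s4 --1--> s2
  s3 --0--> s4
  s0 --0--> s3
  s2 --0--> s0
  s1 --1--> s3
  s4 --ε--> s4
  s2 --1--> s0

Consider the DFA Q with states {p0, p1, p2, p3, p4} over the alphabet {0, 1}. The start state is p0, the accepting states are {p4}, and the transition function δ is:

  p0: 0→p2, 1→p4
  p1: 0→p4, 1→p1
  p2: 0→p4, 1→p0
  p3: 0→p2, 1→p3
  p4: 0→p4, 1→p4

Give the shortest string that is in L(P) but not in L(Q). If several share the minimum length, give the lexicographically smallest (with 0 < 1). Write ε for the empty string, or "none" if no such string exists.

ε

The empty string ε is accepted by P but not by Q.
Since ε is the unique shortest string, it is the required witness.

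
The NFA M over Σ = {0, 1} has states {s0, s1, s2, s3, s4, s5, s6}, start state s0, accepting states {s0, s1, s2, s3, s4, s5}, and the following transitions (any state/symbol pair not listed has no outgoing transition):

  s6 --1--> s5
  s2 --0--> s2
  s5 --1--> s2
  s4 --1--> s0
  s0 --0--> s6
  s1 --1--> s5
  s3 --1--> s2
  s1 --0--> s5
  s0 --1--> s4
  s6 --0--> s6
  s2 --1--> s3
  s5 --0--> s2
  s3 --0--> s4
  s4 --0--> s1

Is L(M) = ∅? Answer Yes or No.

The empty string ε is accepted: the run s0 ends in the accepting state s0.
Since at least one string is accepted, L(M) is not empty.

No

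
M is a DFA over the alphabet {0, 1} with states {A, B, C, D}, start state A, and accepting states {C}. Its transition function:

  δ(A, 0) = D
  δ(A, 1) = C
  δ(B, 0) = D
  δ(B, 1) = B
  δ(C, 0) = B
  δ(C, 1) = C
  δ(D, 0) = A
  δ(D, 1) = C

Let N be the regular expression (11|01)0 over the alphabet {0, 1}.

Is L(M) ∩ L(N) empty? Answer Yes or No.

Yes

Converting the expression N to a DFA (subset construction, then merging equivalent states) gives the minimal DFA with states {n0, n1, n2, n3, n4}, start state n0, accepting states {n4} and transitions n0: 0→n1, 1→n1; n1: 0→n2, 1→n3; n2: 0→n2, 1→n2; n3: 0→n4, 1→n2; n4: 0→n2, 1→n2.
Exploring the product automaton M × N from the start pair (A, n0), following both machines on each input symbol, reaches 9 state pairs: (A, n0), (D, n1), (C, n1), (A, n2), (C, n3), (B, n2), (D, n2), (C, n2), (B, n4).
M accepts in {C} and N accepts in {n4}; no reachable pair has both components accepting, so no string drives both machines to acceptance simultaneously and L(M) ∩ L(N) = ∅.
So no string is accepted by both, and the intersection is empty.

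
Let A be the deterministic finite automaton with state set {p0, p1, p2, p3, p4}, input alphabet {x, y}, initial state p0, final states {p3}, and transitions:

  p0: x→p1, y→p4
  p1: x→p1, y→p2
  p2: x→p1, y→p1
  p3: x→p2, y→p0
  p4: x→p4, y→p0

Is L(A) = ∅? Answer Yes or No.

The states reachable from the start state are {p0, p1, p2, p4}.
None of the accepting states {p3} is reachable, so no string is accepted and L(A) = ∅.

Yes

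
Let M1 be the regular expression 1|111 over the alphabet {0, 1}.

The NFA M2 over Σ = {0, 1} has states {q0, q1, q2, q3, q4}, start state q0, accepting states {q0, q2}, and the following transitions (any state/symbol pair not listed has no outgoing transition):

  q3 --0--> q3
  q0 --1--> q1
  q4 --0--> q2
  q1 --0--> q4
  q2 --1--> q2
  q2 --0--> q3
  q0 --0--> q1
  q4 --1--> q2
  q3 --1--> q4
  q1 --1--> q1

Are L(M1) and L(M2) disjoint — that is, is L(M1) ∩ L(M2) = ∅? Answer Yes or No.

Yes

Converting the expression M1 to a DFA (subset construction, then merging equivalent states) gives the minimal DFA with states {r0, r1, r2, r3, r4}, start state r0, accepting states {r2, r4} and transitions r0: 0→r1, 1→r2; r1: 0→r1, 1→r1; r2: 0→r1, 1→r3; r3: 0→r1, 1→r4; r4: 0→r1, 1→r1.
Exploring the product automaton M1 × M2 from the start pair (r0, q0), following both machines on each input symbol, reaches 8 state pairs: (r0, q0), (r1, q1), (r2, q1), (r1, q4), (r3, q1), (r1, q2), (r4, q1), (r1, q3).
M1 accepts in {r2, r4} and M2 accepts in {q0, q2}; no reachable pair has both components accepting, so no string drives both machines to acceptance simultaneously and L(M1) ∩ L(M2) = ∅.
So no string is accepted by both, and the intersection is empty.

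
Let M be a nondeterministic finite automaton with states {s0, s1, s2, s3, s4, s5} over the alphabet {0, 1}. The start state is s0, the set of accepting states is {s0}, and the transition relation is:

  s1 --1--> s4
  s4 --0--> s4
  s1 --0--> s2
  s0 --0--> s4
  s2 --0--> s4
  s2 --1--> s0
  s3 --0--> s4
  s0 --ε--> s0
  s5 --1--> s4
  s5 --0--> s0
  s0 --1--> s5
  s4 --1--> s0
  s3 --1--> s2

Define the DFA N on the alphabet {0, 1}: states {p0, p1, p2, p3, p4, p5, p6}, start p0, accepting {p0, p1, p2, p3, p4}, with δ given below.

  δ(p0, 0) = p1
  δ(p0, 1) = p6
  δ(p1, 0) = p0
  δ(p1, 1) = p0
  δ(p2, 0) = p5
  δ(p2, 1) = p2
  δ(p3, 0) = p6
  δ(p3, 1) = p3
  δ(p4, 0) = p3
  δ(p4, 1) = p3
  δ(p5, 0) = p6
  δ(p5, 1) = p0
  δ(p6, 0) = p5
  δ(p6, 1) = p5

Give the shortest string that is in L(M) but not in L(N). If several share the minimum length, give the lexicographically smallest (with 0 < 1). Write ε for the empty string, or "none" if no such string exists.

The string 10 is accepted by M but not by N.
No shorter string lies in the difference, and 10 is the lexicographically first length-2 string in L(M) \ L(N).

10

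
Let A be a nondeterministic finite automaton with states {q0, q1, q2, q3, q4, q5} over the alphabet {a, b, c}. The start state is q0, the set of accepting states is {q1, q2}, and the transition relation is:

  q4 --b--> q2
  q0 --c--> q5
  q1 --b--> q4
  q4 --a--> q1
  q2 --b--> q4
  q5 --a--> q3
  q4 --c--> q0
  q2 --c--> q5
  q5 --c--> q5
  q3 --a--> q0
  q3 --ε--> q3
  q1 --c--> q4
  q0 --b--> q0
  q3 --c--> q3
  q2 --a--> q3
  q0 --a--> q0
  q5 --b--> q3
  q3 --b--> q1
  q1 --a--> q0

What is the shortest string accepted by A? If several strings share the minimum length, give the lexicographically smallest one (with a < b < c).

cab

A breadth-first search from q0 reaches an accepting state first via the path q0 → q5 → q3 → q1 on input cab.
No string of length < 3 is accepted (BFS exhausts all shorter strings without reaching an accepting state), and cab is the lexicographically least accepting string of length 3.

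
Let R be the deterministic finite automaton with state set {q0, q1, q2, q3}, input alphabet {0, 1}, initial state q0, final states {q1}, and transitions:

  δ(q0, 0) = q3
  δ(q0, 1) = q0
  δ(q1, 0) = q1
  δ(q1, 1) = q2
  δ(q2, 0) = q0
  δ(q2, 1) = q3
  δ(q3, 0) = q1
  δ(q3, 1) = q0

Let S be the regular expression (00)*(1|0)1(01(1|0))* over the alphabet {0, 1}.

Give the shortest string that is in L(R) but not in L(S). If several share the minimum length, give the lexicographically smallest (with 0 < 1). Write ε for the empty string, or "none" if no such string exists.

The string 00 is accepted by R but not by S.
No shorter string lies in the difference, and 00 is the lexicographically first length-2 string in L(R) \ L(S).

00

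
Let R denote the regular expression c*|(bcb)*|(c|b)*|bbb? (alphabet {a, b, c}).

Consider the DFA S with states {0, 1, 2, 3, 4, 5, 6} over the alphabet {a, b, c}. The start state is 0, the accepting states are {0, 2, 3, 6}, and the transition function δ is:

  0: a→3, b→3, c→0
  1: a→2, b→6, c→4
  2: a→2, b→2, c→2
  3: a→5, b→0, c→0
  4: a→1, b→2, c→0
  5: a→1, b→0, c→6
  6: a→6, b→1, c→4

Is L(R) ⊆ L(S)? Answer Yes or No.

Yes

Converting the expression R to a DFA (subset construction, then merging equivalent states) gives the minimal DFA with states {r0, r1}, start state r0, accepting states {r0} and transitions r0: a→r1, b→r0, c→r0; r1: a→r1, b→r1, c→r1.
Exploring the product automaton R × S from the start pair (r0, 0), following both machines on each input symbol, reaches 9 state pairs: (r0, 0), (r1, 3), (r0, 3), (r1, 5), (r1, 0), (r1, 1), (r1, 6), (r1, 2), (r1, 4).
R accepts in {r0} and S accepts in {0, 2, 3, 6}. The reachable pairs whose R-component is accepting are (r0, 0), (r0, 3); in each of them the S-component is accepting too, so the product for L(R) \ L(S) (R-component accepting, S-component rejecting) has no reachable accepting pair and the difference is empty.
Hence every string in L(R) is also in L(S).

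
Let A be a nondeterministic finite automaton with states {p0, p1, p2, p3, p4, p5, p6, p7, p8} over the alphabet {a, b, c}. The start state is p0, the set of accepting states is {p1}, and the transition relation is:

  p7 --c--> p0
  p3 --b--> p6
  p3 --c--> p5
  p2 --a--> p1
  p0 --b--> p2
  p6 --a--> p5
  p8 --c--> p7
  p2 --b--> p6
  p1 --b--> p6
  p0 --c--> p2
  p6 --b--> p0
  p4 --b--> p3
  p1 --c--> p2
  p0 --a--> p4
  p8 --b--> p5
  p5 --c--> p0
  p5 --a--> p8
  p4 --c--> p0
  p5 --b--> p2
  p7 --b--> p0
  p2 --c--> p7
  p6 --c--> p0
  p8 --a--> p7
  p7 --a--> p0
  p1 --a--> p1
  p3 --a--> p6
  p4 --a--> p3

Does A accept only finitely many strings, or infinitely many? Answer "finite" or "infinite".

infinite

State p1 is reachable from the start and can reach an accepting state, and it lies on the cycle p1 → p1.
Traversing that cycle any number of times yields accepted strings of unbounded length, so the language is infinite.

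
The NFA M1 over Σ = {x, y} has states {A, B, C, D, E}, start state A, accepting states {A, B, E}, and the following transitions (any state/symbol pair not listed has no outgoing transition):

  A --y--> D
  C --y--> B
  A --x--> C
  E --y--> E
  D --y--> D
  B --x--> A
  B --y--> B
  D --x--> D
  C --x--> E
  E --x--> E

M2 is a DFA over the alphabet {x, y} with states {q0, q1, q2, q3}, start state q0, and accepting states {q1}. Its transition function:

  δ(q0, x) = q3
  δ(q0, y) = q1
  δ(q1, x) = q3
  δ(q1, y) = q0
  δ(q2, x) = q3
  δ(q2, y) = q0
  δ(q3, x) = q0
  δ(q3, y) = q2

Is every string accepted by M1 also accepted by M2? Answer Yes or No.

The empty string ε is in L(M1) but not in L(M2).
So L(M1) ⊄ L(M2).

No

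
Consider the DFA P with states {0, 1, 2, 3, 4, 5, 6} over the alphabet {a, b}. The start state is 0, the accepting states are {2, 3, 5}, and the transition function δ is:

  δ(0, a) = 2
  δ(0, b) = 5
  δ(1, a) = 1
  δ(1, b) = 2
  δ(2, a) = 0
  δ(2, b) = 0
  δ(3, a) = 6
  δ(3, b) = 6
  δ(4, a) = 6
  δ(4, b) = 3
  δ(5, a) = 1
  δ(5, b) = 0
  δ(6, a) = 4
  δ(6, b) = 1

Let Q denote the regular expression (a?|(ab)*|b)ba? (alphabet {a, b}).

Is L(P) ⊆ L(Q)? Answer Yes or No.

No

The string a is in L(P) but not in L(Q).
So L(P) ⊄ L(Q).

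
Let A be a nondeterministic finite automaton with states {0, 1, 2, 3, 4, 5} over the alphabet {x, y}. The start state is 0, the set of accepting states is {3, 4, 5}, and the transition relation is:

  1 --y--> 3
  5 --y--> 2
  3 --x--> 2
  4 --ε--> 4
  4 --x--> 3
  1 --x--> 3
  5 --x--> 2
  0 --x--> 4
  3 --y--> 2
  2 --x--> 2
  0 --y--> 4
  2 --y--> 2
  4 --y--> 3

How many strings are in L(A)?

6

The useful subgraph on states {0, 3, 4} is acyclic, so L(A) is finite; the longest accepting path visits 3 useful states, giving maximum string length 2.
Counting accepting paths from 0 by length: 2 of length 1, 4 of length 2. Total 6.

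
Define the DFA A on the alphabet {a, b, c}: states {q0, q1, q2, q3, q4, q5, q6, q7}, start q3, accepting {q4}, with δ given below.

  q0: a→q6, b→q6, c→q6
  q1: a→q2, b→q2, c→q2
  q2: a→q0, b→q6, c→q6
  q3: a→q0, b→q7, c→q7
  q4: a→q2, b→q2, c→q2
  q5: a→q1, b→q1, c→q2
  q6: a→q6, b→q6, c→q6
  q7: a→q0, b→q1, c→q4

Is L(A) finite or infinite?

The useful states (reachable from q3 and able to reach an accepting state) are {q3, q4, q7}.
Restricted to these states the transition graph has no cycle, so every accepting path has bounded length and L is finite.

finite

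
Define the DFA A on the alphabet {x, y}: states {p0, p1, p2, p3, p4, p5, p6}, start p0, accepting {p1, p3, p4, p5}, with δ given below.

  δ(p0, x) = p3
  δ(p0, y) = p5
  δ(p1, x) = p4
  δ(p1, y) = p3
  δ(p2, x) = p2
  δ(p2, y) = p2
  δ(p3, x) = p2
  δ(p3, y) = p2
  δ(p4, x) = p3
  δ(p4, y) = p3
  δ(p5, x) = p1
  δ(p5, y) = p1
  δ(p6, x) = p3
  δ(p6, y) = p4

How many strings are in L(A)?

The useful subgraph on states {p0, p1, p3, p4, p5} is acyclic, so L(A) is finite; the longest accepting path visits 5 useful states, giving maximum string length 4.
Counting accepting paths from p0 by length: 2 of length 1, 2 of length 2, 4 of length 3, 4 of length 4. Total 12.

12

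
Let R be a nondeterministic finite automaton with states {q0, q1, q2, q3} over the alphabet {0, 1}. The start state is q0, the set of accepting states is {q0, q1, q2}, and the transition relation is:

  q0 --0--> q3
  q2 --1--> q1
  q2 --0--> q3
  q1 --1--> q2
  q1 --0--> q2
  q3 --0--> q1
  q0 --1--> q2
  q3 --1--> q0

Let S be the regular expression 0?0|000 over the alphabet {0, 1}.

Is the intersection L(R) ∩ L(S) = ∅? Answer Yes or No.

No

The string 00 is accepted by both R and S.
Hence L(R) ∩ L(S) ≠ ∅.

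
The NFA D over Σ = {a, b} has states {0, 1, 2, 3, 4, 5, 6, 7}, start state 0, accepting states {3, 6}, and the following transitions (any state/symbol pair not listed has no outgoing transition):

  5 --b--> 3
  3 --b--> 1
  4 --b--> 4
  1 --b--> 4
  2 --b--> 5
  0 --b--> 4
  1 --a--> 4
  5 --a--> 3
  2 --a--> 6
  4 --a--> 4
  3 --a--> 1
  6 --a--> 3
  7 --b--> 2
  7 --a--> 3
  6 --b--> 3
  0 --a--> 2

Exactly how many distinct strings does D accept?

The useful subgraph on states {0, 2, 3, 5, 6} is acyclic, so L(D) is finite; the longest accepting path visits 4 useful states, giving maximum string length 3.
Counting accepting paths from 0 by length: 1 of length 2, 4 of length 3. Total 5.

5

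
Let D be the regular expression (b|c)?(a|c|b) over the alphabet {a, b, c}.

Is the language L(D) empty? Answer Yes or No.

The string a matches the expression, so it belongs to L(D).
Since L(D) contains at least one string, it is not empty.

No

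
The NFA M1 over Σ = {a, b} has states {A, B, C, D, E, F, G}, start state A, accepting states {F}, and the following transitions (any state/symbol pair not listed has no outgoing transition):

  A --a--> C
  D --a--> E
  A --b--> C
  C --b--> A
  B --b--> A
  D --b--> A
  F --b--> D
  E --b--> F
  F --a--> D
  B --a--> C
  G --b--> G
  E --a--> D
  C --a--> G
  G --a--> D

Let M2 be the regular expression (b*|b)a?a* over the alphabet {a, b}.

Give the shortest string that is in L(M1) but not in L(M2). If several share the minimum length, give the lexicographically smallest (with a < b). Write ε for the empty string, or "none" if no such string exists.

The string aaaab is accepted by M1 but not by M2.
No shorter string lies in the difference, and aaaab is the lexicographically first length-5 string in L(M1) \ L(M2).

aaaab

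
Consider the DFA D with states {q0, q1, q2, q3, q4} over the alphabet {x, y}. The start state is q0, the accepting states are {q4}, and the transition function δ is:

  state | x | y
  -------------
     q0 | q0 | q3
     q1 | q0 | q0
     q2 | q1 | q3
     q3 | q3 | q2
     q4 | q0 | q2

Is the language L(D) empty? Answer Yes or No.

The states reachable from the start state are {q0, q1, q2, q3}.
None of the accepting states {q4} is reachable, so no string is accepted and L(D) = ∅.

Yes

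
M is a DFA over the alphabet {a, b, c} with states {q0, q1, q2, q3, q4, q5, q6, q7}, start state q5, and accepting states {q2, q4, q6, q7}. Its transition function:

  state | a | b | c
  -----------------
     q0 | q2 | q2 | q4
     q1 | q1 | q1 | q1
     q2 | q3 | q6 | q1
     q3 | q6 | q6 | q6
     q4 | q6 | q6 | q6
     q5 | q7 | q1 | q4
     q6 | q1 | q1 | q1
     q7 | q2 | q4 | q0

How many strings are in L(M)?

The useful subgraph on states {q0, q2, q3, q4, q5, q6, q7} is acyclic, so L(M) is finite; the longest accepting path visits 6 useful states, giving maximum string length 5.
Counting accepting paths from q5 by length: 2 of length 1, 5 of length 2, 7 of length 3, 8 of length 4, 6 of length 5. Total 28.

28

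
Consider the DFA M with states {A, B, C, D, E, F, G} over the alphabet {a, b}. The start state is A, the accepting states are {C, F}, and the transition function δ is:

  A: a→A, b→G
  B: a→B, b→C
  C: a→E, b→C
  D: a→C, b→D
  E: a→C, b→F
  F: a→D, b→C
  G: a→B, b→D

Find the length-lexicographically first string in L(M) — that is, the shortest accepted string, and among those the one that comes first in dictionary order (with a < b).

A breadth-first search from A reaches an accepting state first via the path A → G → B → C on input bab.
No string of length < 3 is accepted (BFS exhausts all shorter strings without reaching an accepting state), and bab is the lexicographically least accepting string of length 3.

bab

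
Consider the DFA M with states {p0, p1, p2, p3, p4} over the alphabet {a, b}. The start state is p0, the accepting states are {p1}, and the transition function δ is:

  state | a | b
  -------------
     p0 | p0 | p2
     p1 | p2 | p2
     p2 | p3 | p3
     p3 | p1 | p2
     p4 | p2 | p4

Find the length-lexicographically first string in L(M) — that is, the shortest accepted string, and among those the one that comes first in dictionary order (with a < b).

A breadth-first search from p0 reaches an accepting state first via the path p0 → p2 → p3 → p1 on input baa.
No string of length < 3 is accepted (BFS exhausts all shorter strings without reaching an accepting state), and baa is the lexicographically least accepting string of length 3.

baa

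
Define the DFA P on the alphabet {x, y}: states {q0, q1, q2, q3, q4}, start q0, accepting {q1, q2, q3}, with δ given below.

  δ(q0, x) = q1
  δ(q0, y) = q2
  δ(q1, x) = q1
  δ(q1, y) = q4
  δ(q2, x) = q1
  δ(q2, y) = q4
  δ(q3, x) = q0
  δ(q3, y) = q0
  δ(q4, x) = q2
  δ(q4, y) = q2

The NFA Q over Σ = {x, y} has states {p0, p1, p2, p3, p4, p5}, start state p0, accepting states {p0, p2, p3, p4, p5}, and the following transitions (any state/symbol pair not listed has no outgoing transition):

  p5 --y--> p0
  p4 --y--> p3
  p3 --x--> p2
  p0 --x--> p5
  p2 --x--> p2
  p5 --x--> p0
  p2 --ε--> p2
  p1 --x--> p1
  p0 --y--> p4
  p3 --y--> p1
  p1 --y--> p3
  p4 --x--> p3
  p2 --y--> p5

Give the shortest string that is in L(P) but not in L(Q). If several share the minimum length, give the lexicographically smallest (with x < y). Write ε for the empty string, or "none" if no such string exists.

The string yyy is accepted by P but not by Q.
No shorter string lies in the difference, and yyy is the lexicographically first length-3 string in L(P) \ L(Q).

yyy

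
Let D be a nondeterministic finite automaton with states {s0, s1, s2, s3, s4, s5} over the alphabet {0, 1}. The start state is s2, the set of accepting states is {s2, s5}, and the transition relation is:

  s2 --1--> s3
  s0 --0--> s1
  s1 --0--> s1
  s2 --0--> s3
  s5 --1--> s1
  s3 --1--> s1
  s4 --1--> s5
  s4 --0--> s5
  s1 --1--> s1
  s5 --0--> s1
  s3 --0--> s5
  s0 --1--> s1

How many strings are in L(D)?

3

The useful subgraph on states {s2, s3, s5} is acyclic, so L(D) is finite; the longest accepting path visits 3 useful states, giving maximum string length 2.
Counting accepting paths from s2 by length: 1 of length 0, 2 of length 2. Total 3.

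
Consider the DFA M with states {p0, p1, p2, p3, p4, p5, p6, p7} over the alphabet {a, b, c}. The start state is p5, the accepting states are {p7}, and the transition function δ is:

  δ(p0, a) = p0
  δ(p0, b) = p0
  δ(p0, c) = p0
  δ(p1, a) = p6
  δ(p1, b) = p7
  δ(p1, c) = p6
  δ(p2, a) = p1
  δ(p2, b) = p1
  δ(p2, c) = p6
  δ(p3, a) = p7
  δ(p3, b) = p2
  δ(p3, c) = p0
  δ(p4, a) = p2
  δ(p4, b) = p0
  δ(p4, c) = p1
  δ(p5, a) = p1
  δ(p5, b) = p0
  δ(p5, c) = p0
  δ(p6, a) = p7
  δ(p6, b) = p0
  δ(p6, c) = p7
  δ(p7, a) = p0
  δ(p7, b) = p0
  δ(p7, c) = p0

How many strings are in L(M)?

5

The useful subgraph on states {p1, p5, p6, p7} is acyclic, so L(M) is finite; the longest accepting path visits 4 useful states, giving maximum string length 3.
Counting accepting paths from p5 by length: 1 of length 2, 4 of length 3. Total 5.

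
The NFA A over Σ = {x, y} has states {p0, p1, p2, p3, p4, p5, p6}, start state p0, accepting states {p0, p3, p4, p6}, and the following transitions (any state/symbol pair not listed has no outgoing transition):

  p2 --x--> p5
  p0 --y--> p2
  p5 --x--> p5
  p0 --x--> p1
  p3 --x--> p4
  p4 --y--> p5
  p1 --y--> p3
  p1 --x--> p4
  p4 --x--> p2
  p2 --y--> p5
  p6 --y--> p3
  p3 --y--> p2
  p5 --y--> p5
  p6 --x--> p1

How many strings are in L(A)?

The useful subgraph on states {p0, p1, p3, p4} is acyclic, so L(A) is finite; the longest accepting path visits 4 useful states, giving maximum string length 3.
Counting accepting paths from p0 by length: 1 of length 0, 2 of length 2, 1 of length 3. Total 4.

4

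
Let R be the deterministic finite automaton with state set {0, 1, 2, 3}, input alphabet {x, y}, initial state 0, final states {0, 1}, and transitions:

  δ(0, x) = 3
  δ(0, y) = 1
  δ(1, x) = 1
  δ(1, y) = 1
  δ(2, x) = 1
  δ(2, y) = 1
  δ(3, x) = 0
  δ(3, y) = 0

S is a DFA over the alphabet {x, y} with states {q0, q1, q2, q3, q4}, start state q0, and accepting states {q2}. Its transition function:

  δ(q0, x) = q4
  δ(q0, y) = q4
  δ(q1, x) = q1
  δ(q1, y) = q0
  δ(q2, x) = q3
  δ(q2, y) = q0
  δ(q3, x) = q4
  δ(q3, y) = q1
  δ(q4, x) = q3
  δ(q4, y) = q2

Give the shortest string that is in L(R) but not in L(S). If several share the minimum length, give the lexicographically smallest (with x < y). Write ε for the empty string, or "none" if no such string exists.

The empty string ε is accepted by R but not by S.
Since ε is the unique shortest string, it is the required witness.

ε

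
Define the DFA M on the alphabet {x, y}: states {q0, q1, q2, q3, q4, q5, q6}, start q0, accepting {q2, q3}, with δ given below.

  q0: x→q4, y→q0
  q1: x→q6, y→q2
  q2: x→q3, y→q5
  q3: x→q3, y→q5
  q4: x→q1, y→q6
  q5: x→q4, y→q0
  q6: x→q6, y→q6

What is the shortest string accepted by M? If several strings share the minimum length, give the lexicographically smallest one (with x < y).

xxy

A breadth-first search from q0 reaches an accepting state first via the path q0 → q4 → q1 → q2 on input xxy.
No string of length < 3 is accepted (BFS exhausts all shorter strings without reaching an accepting state), and xxy is the lexicographically least accepting string of length 3.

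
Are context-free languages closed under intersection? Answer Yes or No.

No

{aⁿbⁿcᵐ : m,n≥0} and {aᵐbⁿcⁿ : m,n≥0} are both context-free, but their intersection {aⁿbⁿcⁿ : n≥0} is not (pumping lemma).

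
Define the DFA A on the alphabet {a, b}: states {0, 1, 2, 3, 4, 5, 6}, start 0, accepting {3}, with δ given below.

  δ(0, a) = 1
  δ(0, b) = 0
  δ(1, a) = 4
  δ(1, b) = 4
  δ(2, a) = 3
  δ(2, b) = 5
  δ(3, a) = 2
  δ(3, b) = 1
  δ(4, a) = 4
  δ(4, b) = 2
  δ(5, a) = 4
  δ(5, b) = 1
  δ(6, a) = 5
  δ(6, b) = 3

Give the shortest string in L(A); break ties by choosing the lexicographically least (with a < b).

aaba

A breadth-first search from 0 reaches an accepting state first via the path 0 → 1 → 4 → 2 → 3 on input aaba.
No string of length < 4 is accepted (BFS exhausts all shorter strings without reaching an accepting state), and aaba is the lexicographically least accepting string of length 4.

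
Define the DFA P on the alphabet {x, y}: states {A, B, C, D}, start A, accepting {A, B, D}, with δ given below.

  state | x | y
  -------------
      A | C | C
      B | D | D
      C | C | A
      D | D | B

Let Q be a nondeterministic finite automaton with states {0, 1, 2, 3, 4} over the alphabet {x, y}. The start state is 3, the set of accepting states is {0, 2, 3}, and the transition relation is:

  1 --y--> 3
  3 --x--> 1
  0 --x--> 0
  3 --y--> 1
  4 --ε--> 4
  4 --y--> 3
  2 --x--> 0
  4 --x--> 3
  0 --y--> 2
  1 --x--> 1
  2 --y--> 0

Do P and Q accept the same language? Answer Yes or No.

Yes

Exploring the product automaton P × Q from the start pair (A, 3), following both machines on each input symbol, reaches 2 state pairs: (A, 3), (C, 1).
P accepts in {A, B, D} and Q accepts in {0, 2, 3}. In every reachable pair the two components are either both accepting — (A, 3) — or both non-accepting, so no string is accepted by exactly one of the machines: L(P) \ L(Q) and L(Q) \ L(P) are both empty.
Hence every string is accepted by P iff it is accepted by Q, and the two languages coincide.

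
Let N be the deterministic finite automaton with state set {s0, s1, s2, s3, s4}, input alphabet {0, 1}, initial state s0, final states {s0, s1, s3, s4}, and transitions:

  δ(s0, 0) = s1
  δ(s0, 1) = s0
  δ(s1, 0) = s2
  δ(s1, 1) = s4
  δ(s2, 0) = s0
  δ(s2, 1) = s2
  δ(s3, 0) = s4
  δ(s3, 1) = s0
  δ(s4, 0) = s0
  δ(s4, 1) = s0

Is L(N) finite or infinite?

State s0 is reachable from the start and can reach an accepting state, and it lies on the cycle s0 → s0.
Traversing that cycle any number of times yields accepted strings of unbounded length, so the language is infinite.

infinite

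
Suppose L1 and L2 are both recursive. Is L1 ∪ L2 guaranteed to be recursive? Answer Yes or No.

Yes

Run a decider for L₁ and then a decider for L₂ on the input and accept if either accepts; both sub-runs halt, so this is again a decider.
So the recursive languages are closed under union.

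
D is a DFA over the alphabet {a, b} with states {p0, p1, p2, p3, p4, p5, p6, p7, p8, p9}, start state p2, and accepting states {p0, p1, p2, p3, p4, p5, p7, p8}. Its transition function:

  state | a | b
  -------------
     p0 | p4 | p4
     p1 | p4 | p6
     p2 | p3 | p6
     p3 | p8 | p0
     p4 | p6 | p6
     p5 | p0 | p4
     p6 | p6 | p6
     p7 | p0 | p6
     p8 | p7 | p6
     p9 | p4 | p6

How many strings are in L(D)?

10

The useful subgraph on states {p0, p2, p3, p4, p7, p8} is acyclic, so L(D) is finite; the longest accepting path visits 6 useful states, giving maximum string length 5.
Counting accepting paths from p2 by length: 1 of length 0, 1 of length 1, 2 of length 2, 3 of length 3, 1 of length 4, 2 of length 5. Total 10.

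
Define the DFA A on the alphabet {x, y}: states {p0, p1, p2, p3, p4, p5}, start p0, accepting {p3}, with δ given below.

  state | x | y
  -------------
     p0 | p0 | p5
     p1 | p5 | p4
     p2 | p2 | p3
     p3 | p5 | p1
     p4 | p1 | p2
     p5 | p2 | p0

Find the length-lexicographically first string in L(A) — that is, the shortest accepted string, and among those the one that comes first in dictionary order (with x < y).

A breadth-first search from p0 reaches an accepting state first via the path p0 → p5 → p2 → p3 on input yxy.
No string of length < 3 is accepted (BFS exhausts all shorter strings without reaching an accepting state), and yxy is the lexicographically least accepting string of length 3.

yxy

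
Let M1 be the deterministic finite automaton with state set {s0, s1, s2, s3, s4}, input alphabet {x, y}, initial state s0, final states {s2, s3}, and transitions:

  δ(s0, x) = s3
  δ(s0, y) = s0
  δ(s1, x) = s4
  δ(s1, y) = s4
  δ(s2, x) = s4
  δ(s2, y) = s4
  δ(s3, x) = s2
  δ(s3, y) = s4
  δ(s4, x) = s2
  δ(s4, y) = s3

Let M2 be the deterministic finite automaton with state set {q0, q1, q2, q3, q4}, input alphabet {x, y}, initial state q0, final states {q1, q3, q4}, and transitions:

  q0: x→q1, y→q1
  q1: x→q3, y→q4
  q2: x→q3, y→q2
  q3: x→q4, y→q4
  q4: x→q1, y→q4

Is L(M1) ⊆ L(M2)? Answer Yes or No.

Yes

Exploring the product automaton M1 × M2 from the start pair (s0, q0), following both machines on each input symbol, reaches 12 state pairs: (s0, q0), (s3, q1), (s0, q1), (s2, q3), (s4, q4), (s3, q3), (s0, q4), (s2, q1), (s3, q4), (s2, q4), (s4, q3), (s4, q1).
M1 accepts in {s2, s3} and M2 accepts in {q1, q3, q4}. The reachable pairs whose M1-component is accepting are (s3, q1), (s2, q3), (s3, q3), (s2, q1), (s3, q4), (s2, q4); in each of them the M2-component is accepting too, so the product for L(M1) \ L(M2) (M1-component accepting, M2-component rejecting) has no reachable accepting pair and the difference is empty.
Hence every string in L(M1) is also in L(M2).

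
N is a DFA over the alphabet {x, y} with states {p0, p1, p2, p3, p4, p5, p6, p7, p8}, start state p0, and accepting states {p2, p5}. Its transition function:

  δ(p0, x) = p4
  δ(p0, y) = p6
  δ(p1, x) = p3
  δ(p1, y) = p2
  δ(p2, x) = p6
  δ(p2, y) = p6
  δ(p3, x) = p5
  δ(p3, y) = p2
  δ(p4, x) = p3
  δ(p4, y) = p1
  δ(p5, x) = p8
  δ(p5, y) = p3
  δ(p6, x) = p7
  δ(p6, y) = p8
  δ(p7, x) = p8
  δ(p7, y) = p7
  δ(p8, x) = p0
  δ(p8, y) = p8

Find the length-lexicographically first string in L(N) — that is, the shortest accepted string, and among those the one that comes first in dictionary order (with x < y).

A breadth-first search from p0 reaches an accepting state first via the path p0 → p4 → p3 → p5 on input xxx.
No string of length < 3 is accepted (BFS exhausts all shorter strings without reaching an accepting state), and xxx is the lexicographically least accepting string of length 3.

xxx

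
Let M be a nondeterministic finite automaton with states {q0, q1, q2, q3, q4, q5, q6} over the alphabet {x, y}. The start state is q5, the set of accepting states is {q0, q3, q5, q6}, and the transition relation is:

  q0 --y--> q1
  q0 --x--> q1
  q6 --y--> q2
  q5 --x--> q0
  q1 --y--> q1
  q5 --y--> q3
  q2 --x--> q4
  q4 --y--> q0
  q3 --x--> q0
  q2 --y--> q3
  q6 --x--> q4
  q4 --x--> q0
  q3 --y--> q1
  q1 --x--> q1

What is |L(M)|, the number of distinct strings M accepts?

The useful subgraph on states {q0, q3, q5} is acyclic, so L(M) is finite; the longest accepting path visits 3 useful states, giving maximum string length 2.
Counting accepting paths from q5 by length: 1 of length 0, 2 of length 1, 1 of length 2. Total 4.

4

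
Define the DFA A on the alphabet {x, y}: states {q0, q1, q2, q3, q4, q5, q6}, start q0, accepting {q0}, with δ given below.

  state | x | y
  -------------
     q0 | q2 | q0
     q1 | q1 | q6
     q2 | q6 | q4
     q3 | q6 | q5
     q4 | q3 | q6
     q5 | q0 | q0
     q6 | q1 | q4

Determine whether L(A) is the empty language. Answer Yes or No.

The empty string ε is accepted: the run q0 ends in the accepting state q0.
Since at least one string is accepted, L(A) is not empty.

No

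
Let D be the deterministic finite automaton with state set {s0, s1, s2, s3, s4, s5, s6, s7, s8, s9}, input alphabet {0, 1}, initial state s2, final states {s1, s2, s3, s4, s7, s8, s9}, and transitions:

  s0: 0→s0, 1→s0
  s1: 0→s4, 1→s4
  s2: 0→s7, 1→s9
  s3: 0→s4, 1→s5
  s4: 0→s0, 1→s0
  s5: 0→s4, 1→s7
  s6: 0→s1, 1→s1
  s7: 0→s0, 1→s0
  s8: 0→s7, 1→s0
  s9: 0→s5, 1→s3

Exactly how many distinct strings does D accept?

9

The useful subgraph on states {s2, s3, s4, s5, s7, s9} is acyclic, so L(D) is finite; the longest accepting path visits 5 useful states, giving maximum string length 4.
Counting accepting paths from s2 by length: 1 of length 0, 2 of length 1, 1 of length 2, 3 of length 3, 2 of length 4. Total 9.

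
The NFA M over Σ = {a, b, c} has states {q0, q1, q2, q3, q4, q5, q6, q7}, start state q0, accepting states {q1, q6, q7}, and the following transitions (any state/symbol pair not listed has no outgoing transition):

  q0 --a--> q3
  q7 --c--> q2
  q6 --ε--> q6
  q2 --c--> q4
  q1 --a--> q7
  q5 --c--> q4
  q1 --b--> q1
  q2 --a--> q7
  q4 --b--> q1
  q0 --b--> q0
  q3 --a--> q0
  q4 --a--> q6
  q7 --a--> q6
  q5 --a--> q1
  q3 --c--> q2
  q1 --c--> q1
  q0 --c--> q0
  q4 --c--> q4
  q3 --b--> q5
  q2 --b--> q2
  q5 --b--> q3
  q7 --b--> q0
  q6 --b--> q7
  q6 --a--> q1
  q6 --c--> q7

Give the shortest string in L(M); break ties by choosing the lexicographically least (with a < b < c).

aba

A breadth-first search from q0 reaches an accepting state first via the path q0 → q3 → q5 → q1 on input aba.
No string of length < 3 is accepted (BFS exhausts all shorter strings without reaching an accepting state), and aba is the lexicographically least accepting string of length 3.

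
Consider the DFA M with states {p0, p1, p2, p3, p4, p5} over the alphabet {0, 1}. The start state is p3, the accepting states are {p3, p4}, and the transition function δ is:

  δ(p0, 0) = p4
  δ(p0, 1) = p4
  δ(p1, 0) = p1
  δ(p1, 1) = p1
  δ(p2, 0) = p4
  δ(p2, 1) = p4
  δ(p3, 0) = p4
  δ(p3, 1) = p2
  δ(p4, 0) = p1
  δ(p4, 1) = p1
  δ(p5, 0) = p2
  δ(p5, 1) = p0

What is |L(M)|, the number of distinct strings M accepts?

The useful subgraph on states {p2, p3, p4} is acyclic, so L(M) is finite; the longest accepting path visits 3 useful states, giving maximum string length 2.
Counting accepting paths from p3 by length: 1 of length 0, 1 of length 1, 2 of length 2. Total 4.

4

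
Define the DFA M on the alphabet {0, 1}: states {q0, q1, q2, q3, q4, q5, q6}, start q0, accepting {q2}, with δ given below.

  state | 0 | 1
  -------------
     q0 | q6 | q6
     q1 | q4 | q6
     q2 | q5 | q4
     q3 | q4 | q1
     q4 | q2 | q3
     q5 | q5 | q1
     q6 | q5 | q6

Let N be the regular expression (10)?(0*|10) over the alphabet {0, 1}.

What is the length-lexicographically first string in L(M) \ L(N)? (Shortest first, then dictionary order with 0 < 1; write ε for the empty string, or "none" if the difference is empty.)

00100

The string 00100 is accepted by M but not by N.
No shorter string lies in the difference, and 00100 is the lexicographically first length-5 string in L(M) \ L(N).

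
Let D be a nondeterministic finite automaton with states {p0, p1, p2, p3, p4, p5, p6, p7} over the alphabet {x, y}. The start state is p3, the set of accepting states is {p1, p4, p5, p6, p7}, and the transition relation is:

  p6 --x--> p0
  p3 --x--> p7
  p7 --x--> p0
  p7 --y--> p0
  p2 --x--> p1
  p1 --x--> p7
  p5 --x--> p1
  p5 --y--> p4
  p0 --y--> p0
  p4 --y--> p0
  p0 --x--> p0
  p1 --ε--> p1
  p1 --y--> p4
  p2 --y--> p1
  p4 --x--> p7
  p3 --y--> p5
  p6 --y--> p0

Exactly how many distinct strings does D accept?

The useful subgraph on states {p1, p3, p4, p5, p7} is acyclic, so L(D) is finite; the longest accepting path visits 5 useful states, giving maximum string length 4.
Counting accepting paths from p3 by length: 2 of length 1, 2 of length 2, 3 of length 3, 1 of length 4. Total 8.

8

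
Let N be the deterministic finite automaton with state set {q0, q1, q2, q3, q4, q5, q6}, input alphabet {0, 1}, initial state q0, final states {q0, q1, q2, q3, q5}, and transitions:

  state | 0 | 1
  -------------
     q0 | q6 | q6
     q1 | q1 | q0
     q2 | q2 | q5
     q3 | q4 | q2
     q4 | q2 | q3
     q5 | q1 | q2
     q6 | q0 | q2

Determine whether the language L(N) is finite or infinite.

State q0 is reachable from the start and can reach an accepting state, and it lies on the cycle q0 → q6 → q0.
Traversing that cycle any number of times yields accepted strings of unbounded length, so the language is infinite.

infinite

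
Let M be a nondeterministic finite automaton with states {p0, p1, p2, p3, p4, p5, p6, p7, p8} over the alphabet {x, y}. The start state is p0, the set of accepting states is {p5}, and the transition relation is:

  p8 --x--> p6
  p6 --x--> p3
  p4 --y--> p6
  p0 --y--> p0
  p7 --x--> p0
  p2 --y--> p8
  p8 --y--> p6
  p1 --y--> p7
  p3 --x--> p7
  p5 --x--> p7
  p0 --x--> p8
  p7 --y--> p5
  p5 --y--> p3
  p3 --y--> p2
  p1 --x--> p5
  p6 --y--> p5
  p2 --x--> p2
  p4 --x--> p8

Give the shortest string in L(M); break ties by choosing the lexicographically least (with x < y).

A breadth-first search from p0 reaches an accepting state first via the path p0 → p8 → p6 → p5 on input xxy.
No string of length < 3 is accepted (BFS exhausts all shorter strings without reaching an accepting state), and xxy is the lexicographically least accepting string of length 3.

xxy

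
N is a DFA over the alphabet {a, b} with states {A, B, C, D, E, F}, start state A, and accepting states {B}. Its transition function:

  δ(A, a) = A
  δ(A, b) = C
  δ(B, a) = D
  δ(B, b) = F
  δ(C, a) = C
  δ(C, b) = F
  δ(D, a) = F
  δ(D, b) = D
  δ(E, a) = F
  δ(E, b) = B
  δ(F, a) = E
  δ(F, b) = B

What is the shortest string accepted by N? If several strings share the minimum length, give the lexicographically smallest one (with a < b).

bbb

A breadth-first search from A reaches an accepting state first via the path A → C → F → B on input bbb.
No string of length < 3 is accepted (BFS exhausts all shorter strings without reaching an accepting state), and bbb is the lexicographically least accepting string of length 3.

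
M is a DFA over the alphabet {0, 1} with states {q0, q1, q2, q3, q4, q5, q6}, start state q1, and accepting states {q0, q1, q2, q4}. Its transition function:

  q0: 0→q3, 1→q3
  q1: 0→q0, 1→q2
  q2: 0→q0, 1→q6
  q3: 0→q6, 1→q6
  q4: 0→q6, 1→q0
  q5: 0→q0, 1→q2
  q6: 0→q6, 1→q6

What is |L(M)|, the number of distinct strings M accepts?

4

The useful subgraph on states {q0, q1, q2} is acyclic, so L(M) is finite; the longest accepting path visits 3 useful states, giving maximum string length 2.
Counting accepting paths from q1 by length: 1 of length 0, 2 of length 1, 1 of length 2. Total 4.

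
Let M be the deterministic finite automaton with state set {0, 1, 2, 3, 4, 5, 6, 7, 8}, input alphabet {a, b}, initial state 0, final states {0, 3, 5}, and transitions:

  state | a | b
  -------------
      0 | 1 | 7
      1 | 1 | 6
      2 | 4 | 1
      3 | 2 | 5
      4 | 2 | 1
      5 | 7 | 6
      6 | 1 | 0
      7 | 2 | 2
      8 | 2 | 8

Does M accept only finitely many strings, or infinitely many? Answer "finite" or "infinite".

infinite

State 1 is reachable from the start and can reach an accepting state, and it lies on the cycle 1 → 1.
Traversing that cycle any number of times yields accepted strings of unbounded length, so the language is infinite.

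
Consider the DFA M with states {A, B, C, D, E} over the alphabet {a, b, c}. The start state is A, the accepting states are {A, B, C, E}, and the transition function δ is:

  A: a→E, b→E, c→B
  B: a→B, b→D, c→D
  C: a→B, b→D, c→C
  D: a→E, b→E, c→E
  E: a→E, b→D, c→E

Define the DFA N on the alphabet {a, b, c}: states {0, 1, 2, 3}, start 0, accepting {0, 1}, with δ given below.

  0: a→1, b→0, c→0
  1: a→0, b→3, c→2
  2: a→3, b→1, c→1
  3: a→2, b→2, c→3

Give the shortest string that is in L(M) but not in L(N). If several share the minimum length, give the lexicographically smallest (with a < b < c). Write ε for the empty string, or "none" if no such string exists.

The string ac is accepted by M but not by N.
No shorter string lies in the difference, and ac is the lexicographically first length-2 string in L(M) \ L(N).

ac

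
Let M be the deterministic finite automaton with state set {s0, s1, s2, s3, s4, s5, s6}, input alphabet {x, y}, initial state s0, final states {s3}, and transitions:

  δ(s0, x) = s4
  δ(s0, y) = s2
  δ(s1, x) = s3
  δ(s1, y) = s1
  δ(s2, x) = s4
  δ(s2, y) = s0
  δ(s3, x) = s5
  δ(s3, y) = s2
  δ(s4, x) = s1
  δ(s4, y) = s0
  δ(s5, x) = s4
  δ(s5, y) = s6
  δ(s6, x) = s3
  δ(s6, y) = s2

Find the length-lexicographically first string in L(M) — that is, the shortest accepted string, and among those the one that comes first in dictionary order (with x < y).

xxx

A breadth-first search from s0 reaches an accepting state first via the path s0 → s4 → s1 → s3 on input xxx.
No string of length < 3 is accepted (BFS exhausts all shorter strings without reaching an accepting state), and xxx is the lexicographically least accepting string of length 3.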